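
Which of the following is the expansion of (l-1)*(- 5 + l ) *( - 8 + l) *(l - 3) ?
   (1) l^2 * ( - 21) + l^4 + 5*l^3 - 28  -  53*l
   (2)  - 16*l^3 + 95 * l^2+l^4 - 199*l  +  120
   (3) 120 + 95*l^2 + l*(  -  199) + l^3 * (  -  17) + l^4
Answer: 3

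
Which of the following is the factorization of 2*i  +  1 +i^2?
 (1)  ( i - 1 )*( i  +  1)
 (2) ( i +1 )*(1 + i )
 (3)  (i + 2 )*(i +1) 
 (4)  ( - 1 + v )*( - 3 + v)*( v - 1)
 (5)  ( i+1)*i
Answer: 2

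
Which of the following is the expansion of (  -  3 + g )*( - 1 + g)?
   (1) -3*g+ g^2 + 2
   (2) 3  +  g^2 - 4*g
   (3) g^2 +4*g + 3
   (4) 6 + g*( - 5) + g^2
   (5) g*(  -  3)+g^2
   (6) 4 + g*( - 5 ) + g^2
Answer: 2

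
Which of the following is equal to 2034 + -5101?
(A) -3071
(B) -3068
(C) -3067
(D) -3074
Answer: C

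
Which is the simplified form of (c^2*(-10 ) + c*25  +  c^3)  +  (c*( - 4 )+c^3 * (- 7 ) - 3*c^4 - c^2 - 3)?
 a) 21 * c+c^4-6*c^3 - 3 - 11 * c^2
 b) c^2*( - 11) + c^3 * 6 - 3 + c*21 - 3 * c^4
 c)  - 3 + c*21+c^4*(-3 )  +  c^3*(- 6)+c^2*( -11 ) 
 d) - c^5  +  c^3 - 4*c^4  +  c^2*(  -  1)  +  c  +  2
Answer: c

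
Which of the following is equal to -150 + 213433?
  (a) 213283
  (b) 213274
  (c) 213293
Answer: a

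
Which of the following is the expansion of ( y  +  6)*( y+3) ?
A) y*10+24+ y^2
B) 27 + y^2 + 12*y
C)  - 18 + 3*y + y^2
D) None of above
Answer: D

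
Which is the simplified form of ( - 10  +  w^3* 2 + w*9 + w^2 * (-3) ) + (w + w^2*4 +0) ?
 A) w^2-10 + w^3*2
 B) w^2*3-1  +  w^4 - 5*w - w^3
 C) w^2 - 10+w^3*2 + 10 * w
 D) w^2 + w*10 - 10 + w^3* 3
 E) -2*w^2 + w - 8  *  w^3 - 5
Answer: C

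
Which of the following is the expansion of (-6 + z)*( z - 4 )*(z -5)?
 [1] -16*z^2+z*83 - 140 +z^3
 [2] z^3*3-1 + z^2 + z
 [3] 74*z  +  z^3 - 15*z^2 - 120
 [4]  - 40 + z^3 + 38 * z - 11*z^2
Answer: 3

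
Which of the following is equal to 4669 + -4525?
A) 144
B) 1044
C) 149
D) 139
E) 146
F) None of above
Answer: A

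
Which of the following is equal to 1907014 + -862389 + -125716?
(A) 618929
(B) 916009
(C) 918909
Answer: C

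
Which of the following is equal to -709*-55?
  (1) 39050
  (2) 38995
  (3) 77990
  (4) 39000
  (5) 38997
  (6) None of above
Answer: 2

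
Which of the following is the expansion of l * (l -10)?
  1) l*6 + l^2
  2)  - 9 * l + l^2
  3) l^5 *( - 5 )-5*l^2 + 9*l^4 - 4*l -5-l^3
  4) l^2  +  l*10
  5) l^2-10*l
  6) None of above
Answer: 5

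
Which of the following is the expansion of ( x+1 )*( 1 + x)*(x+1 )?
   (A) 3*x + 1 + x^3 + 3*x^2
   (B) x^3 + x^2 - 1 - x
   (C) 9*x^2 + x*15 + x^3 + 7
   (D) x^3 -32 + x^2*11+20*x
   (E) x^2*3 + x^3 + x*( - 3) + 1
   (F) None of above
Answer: A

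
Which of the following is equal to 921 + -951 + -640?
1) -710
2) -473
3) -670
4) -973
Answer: 3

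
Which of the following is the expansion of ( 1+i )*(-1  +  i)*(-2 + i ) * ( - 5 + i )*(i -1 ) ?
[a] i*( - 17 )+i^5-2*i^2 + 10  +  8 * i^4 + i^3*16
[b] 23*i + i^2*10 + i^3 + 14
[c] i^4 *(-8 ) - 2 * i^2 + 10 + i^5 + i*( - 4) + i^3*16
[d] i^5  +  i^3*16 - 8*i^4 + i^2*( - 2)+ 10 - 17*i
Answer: d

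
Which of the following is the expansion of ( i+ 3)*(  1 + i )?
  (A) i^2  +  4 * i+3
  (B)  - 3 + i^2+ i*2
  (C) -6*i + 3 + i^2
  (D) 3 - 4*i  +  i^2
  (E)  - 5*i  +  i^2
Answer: A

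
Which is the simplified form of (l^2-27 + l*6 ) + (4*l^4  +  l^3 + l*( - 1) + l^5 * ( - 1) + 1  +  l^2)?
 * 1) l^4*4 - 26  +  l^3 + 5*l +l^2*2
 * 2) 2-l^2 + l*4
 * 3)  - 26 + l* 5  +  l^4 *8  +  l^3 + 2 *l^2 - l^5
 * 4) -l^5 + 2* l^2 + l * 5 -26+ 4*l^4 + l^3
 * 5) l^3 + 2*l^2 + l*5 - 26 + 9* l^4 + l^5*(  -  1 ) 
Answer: 4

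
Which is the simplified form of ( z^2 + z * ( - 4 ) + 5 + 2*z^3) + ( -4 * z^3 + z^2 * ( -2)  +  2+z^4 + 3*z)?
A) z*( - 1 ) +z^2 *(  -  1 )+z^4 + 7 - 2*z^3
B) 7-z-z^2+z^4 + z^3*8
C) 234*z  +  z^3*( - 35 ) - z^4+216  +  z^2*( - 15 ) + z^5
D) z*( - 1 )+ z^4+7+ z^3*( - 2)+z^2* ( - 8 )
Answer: A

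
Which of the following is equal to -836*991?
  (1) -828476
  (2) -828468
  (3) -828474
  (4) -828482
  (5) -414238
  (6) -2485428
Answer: 1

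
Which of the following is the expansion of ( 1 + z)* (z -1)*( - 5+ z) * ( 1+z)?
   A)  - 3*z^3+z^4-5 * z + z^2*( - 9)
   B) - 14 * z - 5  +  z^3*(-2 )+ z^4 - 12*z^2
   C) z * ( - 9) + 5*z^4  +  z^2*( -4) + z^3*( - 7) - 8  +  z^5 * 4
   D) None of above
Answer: D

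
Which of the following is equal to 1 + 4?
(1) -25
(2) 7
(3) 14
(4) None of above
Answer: 4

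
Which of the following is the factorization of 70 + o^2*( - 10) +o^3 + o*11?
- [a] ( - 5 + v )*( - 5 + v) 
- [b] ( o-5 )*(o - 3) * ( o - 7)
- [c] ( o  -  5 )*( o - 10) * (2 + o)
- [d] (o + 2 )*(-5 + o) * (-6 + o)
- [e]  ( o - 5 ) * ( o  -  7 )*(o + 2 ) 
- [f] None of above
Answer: e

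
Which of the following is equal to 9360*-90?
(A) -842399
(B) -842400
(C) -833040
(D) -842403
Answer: B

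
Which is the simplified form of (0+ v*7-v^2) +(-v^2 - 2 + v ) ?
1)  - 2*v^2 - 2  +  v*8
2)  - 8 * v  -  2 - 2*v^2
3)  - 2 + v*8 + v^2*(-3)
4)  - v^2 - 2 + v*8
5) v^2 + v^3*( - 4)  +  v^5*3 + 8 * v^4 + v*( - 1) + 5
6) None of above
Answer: 1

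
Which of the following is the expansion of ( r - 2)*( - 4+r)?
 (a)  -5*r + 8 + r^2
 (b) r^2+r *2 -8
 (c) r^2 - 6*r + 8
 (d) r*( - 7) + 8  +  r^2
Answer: c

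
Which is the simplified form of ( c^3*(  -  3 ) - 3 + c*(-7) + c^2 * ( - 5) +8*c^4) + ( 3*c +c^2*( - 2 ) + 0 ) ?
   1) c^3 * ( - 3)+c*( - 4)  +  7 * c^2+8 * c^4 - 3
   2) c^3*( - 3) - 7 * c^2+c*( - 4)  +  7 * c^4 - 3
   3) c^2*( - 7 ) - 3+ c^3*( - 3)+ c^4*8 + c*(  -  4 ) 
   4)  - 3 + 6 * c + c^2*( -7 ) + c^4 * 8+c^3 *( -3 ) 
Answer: 3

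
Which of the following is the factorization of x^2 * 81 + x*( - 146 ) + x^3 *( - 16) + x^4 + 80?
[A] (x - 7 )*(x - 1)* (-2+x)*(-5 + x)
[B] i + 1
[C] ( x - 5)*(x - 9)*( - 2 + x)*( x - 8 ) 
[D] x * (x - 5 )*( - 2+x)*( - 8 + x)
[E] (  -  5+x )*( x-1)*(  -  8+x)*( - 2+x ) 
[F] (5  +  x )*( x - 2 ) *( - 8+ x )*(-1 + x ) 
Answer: E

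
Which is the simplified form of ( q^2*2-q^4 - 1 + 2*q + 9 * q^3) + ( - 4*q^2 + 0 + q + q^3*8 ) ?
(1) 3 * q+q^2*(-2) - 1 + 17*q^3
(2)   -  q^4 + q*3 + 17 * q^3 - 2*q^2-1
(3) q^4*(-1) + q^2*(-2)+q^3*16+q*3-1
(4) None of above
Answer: 2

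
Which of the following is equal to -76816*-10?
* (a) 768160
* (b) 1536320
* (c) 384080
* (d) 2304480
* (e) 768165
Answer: a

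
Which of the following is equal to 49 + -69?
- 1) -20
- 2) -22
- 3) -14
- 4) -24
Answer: 1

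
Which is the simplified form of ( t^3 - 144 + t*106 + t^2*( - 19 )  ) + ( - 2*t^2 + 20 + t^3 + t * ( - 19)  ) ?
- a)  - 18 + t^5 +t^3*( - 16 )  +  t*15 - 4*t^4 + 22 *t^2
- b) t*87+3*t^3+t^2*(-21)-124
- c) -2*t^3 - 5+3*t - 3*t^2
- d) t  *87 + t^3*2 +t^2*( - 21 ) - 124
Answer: d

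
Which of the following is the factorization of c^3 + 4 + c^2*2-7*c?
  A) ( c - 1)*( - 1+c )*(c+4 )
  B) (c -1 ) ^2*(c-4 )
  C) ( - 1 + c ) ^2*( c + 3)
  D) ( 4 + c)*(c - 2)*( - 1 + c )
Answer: A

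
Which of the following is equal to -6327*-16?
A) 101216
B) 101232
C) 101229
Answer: B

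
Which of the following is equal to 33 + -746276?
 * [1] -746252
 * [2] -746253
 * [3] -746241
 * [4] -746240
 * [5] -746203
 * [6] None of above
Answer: 6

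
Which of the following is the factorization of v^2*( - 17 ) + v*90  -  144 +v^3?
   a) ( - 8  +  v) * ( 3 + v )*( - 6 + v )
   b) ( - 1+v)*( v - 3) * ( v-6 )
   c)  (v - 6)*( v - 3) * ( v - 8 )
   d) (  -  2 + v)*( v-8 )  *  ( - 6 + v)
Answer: c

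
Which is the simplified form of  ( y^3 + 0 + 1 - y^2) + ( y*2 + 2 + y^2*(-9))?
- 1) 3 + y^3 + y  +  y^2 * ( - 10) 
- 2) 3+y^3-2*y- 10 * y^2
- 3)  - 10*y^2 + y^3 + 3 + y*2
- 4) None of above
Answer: 3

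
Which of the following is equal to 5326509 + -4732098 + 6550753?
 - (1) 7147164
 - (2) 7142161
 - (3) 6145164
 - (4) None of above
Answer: 4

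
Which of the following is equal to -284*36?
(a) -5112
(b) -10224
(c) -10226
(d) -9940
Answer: b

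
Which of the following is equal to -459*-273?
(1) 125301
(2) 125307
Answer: 2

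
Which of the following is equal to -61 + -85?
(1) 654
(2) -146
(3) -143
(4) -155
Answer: 2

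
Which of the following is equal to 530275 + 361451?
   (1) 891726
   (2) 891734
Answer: 1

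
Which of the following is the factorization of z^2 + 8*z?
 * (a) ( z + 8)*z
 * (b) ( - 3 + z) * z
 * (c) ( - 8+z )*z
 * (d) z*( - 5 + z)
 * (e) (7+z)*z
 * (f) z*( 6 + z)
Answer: a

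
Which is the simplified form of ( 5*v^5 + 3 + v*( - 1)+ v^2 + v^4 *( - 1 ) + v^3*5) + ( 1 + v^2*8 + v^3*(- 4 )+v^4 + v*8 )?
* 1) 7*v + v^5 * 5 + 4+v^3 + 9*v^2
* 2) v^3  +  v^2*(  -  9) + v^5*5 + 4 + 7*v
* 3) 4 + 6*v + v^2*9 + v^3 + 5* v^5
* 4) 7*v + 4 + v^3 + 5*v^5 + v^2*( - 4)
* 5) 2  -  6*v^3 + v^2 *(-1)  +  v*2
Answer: 1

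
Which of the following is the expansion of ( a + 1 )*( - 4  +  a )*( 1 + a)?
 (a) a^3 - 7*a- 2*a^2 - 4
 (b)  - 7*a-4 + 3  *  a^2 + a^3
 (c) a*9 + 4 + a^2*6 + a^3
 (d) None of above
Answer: a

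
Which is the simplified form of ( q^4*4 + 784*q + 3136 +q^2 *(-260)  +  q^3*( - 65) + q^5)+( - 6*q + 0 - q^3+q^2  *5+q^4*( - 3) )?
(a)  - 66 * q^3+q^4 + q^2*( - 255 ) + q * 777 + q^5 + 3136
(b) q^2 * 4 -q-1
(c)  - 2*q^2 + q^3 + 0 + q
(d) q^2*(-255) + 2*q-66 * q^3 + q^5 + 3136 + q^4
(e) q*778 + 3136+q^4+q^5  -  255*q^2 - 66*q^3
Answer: e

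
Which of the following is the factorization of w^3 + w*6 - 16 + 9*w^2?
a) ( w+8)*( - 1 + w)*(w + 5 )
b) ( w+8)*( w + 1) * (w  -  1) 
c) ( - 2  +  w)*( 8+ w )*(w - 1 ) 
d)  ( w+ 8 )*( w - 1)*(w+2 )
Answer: d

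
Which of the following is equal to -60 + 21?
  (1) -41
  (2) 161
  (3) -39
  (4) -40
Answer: 3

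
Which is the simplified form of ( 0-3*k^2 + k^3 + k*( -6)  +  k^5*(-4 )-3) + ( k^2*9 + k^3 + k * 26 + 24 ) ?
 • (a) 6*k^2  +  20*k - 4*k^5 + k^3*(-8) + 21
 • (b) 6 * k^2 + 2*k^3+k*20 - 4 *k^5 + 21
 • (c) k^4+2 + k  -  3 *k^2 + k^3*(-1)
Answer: b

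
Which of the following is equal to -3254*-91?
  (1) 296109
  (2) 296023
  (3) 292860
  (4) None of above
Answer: 4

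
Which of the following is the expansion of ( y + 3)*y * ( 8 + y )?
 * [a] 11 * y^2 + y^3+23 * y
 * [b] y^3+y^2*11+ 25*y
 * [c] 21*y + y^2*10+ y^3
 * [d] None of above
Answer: d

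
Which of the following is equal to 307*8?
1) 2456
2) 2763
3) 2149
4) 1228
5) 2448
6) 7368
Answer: 1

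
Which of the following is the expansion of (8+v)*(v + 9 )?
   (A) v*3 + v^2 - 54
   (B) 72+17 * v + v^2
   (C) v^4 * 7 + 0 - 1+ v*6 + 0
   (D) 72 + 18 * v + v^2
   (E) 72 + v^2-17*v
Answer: B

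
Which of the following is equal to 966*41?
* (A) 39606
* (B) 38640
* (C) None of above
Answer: A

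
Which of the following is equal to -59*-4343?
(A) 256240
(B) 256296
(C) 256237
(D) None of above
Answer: C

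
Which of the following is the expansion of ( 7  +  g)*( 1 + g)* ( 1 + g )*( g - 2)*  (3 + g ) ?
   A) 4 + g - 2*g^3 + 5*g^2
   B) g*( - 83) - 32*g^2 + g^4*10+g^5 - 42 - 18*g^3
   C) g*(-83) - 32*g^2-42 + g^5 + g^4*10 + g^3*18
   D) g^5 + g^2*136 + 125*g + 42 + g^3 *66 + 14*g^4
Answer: C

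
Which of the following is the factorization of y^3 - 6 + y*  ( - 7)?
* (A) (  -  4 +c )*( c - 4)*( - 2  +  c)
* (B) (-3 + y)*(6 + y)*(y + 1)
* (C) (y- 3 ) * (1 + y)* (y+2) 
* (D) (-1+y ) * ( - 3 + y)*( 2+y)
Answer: C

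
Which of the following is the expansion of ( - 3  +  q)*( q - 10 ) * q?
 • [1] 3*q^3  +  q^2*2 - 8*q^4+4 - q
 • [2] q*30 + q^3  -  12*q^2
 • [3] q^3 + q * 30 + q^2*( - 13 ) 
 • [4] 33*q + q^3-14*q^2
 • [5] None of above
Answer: 3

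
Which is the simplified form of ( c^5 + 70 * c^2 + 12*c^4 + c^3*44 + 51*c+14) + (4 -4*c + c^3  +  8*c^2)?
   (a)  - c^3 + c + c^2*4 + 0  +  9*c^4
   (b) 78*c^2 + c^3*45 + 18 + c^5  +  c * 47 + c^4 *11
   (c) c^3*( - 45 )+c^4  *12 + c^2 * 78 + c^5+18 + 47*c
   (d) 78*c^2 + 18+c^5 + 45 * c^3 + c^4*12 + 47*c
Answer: d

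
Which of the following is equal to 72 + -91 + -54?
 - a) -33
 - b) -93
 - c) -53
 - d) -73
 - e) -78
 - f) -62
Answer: d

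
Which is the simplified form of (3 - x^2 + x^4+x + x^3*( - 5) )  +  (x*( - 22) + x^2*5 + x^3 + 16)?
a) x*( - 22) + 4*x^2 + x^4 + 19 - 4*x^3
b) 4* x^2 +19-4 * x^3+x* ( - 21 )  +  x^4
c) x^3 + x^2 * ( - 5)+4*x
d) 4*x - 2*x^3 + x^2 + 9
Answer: b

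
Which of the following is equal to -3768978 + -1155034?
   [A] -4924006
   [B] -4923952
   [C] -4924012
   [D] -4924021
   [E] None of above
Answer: C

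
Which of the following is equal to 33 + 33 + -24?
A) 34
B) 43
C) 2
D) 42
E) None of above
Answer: D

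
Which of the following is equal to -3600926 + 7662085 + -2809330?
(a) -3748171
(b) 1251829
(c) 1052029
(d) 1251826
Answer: b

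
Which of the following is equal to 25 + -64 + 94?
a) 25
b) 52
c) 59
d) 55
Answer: d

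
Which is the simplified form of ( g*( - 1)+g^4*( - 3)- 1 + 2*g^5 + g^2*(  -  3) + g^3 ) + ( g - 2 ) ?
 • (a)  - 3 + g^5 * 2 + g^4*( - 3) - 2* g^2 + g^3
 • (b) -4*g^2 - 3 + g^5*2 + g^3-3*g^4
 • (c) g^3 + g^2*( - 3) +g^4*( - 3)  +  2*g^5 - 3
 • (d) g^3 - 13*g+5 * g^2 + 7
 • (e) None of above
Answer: c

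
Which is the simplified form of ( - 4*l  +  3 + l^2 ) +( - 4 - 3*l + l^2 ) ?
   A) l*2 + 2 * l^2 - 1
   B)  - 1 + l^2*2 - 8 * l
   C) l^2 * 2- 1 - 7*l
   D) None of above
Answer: C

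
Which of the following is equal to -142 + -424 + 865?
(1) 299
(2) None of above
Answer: 1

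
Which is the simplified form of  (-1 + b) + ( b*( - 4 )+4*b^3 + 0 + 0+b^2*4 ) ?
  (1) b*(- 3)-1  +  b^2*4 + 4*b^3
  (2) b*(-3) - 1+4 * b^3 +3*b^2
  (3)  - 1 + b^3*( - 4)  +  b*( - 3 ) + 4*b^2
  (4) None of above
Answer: 1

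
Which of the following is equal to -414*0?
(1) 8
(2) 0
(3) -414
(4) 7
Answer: 2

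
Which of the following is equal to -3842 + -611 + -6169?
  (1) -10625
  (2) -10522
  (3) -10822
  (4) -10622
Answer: 4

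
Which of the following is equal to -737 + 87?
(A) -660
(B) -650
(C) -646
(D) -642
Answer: B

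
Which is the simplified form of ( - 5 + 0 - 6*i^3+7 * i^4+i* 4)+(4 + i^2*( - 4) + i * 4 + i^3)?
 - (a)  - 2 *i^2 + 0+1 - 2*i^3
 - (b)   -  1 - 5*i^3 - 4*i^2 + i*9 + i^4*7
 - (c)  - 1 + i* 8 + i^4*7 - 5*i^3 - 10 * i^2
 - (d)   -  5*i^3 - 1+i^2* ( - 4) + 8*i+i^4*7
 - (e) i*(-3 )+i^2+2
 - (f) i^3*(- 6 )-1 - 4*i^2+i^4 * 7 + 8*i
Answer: d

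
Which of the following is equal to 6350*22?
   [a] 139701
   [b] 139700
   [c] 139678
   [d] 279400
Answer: b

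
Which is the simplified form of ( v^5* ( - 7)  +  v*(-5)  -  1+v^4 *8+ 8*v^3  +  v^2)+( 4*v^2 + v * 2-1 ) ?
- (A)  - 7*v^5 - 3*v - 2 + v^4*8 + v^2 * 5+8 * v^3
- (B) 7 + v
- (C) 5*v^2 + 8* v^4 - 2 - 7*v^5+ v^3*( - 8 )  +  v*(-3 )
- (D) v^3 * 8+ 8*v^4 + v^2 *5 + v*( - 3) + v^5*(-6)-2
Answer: A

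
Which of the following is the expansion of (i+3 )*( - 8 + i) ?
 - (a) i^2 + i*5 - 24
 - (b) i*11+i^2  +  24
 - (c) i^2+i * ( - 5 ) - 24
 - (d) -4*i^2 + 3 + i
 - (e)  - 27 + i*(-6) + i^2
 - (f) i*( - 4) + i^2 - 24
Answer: c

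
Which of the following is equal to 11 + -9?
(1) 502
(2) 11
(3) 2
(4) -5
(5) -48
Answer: 3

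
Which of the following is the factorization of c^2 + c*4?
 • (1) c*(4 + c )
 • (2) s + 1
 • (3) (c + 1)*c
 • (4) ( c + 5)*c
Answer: 1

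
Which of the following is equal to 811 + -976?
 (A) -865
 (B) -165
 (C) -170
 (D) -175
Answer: B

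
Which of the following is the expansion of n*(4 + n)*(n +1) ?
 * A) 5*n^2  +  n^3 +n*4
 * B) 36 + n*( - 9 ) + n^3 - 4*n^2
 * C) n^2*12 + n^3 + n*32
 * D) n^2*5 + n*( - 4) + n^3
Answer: A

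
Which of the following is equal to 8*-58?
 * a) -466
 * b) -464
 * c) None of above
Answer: b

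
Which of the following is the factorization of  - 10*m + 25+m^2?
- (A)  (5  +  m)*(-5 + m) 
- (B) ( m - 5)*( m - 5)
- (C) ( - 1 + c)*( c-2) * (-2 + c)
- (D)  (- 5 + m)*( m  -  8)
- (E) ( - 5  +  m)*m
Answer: B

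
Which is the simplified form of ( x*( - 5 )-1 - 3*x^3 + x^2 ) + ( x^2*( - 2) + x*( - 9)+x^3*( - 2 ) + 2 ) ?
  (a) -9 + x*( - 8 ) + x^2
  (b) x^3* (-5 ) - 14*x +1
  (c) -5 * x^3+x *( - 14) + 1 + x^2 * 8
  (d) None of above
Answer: d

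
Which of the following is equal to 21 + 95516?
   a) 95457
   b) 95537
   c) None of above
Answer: b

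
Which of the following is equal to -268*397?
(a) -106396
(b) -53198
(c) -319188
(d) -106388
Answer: a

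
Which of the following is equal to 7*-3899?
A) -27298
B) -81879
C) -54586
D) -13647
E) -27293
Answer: E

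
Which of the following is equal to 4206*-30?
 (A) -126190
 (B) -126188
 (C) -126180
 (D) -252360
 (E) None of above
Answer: C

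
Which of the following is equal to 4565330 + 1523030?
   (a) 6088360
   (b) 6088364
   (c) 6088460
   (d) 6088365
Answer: a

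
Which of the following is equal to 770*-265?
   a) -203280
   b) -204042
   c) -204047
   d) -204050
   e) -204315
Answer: d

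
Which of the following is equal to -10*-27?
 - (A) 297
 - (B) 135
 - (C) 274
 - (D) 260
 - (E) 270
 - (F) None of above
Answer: E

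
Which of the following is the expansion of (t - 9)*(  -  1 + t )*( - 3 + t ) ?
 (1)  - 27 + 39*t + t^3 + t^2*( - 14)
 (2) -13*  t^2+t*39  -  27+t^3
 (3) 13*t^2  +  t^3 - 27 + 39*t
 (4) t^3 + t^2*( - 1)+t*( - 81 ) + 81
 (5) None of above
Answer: 2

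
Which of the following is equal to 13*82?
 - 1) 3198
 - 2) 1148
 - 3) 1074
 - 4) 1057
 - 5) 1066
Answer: 5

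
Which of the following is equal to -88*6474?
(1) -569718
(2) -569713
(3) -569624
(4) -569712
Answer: 4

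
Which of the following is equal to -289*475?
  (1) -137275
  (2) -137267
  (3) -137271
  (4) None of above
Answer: 1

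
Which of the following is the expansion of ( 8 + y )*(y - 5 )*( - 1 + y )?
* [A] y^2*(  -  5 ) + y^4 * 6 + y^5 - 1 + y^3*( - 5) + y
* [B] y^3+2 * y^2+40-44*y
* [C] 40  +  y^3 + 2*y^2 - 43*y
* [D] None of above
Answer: C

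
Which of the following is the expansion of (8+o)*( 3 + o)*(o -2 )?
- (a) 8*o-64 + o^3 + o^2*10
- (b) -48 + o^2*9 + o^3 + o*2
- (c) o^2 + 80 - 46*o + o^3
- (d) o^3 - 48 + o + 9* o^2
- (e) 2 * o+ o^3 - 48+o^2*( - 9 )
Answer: b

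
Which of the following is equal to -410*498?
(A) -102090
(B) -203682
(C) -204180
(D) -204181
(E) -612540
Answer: C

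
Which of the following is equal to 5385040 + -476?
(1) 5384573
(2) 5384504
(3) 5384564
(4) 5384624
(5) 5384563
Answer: 3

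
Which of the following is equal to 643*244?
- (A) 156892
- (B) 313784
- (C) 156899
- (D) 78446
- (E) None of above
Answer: A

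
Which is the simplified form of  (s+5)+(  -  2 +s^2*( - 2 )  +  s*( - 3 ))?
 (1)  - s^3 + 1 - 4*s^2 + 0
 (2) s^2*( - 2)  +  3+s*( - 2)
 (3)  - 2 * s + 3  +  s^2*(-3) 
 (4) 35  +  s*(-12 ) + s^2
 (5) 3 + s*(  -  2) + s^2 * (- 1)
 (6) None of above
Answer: 2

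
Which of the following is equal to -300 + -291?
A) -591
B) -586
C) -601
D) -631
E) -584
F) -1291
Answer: A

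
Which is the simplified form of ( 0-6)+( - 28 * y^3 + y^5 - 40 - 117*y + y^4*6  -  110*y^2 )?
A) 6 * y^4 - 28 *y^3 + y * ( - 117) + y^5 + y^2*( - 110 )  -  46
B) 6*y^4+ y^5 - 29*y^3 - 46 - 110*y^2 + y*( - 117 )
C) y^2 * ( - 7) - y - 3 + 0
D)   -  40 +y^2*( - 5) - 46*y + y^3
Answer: A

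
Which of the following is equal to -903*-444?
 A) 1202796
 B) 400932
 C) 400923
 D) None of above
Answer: B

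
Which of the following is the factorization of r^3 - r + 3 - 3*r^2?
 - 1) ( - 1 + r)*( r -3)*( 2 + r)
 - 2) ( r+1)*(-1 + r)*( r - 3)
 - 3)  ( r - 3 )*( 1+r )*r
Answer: 2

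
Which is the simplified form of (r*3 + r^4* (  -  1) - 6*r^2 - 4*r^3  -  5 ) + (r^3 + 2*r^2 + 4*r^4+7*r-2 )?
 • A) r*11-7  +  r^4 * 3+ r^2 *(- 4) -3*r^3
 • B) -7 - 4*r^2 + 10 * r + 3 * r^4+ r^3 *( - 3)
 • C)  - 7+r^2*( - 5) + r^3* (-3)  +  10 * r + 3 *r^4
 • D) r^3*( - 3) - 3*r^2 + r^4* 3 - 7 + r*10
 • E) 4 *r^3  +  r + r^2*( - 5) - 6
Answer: B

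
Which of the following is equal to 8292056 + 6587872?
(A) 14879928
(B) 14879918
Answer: A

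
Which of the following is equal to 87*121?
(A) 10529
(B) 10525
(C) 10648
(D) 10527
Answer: D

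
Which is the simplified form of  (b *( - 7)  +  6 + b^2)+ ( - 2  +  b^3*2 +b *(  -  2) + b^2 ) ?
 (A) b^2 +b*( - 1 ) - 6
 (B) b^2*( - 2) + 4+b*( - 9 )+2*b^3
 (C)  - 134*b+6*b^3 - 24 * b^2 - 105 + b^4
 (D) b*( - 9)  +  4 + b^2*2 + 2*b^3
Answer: D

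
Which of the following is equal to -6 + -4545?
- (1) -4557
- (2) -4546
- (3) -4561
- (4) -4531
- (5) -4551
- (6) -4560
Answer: 5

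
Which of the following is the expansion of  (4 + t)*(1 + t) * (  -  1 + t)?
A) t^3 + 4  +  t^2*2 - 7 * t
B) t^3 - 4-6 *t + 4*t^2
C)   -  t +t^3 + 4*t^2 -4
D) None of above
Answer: C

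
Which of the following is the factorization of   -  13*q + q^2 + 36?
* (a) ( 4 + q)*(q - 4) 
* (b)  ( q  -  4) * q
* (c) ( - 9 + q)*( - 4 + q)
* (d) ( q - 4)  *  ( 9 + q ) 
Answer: c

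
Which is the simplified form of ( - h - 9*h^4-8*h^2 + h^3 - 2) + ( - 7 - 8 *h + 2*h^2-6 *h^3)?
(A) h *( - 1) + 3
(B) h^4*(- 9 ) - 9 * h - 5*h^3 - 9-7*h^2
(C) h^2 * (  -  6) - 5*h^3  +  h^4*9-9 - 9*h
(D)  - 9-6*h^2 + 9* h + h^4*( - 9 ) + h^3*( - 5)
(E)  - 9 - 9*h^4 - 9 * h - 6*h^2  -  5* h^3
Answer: E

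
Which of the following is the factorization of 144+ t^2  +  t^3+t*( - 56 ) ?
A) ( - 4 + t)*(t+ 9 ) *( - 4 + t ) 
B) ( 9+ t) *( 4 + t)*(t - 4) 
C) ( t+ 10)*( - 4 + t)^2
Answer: A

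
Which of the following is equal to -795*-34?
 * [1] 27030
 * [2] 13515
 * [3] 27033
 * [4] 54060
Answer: 1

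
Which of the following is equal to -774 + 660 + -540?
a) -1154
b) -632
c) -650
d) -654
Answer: d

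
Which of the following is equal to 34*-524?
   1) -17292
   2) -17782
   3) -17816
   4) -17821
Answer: 3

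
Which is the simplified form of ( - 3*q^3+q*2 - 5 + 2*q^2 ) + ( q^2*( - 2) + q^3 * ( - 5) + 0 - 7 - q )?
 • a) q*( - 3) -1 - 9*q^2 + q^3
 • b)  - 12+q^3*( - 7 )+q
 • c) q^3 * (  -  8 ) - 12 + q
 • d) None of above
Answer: c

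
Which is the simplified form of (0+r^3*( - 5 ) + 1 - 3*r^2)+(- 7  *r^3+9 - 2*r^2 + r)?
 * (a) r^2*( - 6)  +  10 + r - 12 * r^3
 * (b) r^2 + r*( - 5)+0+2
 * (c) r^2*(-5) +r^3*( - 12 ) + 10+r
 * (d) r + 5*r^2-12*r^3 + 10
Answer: c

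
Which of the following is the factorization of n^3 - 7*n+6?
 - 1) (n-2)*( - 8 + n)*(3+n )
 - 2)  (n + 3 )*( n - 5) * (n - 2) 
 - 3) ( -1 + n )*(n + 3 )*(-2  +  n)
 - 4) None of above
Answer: 3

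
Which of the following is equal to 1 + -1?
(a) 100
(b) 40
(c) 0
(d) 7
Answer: c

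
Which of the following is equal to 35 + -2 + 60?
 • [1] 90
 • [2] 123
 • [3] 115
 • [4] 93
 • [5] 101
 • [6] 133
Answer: 4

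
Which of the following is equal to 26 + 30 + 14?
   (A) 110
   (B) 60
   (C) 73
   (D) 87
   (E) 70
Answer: E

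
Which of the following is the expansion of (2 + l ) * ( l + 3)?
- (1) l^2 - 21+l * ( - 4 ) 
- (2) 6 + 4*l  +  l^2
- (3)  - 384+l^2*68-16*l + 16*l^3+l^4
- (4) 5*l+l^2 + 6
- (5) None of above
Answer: 4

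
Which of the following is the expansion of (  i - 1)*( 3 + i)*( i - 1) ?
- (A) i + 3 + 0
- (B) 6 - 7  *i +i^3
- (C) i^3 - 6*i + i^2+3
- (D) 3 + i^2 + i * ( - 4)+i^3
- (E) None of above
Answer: E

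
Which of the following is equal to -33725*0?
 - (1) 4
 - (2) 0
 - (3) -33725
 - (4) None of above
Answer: 2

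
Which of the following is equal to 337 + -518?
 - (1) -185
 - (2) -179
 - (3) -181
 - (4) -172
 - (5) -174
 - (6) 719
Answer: 3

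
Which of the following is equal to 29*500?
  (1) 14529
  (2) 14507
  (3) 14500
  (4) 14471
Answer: 3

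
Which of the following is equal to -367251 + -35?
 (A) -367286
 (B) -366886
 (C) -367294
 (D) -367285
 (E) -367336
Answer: A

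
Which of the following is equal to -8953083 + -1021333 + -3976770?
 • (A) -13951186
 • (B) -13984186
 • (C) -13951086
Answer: A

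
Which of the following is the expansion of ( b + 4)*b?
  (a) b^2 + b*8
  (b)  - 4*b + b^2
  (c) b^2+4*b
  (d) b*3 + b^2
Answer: c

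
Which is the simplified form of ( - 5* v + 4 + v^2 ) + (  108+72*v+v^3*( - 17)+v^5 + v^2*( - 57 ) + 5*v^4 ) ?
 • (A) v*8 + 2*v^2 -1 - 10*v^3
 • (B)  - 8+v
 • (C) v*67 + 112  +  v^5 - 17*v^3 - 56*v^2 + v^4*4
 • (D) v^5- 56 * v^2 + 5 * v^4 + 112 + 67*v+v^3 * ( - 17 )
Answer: D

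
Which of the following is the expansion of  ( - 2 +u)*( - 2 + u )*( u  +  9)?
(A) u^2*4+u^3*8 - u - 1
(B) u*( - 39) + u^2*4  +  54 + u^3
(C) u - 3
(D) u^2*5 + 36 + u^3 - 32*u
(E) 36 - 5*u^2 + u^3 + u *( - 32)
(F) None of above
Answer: D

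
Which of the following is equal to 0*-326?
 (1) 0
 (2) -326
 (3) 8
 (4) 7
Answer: 1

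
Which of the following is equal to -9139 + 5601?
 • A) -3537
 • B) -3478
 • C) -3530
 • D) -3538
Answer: D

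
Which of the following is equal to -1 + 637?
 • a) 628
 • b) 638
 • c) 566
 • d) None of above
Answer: d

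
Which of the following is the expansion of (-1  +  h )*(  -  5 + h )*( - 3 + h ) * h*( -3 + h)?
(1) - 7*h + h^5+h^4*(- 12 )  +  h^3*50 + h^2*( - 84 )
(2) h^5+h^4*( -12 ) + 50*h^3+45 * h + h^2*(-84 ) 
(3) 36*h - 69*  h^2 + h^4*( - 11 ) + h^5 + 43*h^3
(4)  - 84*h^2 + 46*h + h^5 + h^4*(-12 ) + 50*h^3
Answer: 2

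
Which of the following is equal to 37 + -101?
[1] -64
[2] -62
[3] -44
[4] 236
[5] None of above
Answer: 1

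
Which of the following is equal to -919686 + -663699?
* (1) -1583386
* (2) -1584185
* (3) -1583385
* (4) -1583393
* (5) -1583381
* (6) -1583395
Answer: 3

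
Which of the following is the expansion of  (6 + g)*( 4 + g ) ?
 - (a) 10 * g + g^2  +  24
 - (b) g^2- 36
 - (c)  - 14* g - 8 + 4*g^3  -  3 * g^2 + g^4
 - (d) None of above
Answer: a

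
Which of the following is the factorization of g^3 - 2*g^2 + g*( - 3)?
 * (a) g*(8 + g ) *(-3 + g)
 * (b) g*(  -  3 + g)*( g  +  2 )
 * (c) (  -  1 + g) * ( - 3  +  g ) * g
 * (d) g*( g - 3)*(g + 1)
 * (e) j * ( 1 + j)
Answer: d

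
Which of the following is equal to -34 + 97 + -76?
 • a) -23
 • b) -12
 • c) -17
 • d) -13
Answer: d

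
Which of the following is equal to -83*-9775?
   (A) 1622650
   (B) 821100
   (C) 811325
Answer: C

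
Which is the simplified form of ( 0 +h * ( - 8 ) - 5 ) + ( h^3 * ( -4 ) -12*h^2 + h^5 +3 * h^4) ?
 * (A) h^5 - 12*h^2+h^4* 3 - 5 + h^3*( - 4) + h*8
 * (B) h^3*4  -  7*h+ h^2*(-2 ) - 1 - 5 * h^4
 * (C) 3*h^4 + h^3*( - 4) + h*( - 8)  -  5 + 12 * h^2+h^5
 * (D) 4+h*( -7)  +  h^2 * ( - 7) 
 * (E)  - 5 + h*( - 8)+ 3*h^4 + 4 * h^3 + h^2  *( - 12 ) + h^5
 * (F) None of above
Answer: F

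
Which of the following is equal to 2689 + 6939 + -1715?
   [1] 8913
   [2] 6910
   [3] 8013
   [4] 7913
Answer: 4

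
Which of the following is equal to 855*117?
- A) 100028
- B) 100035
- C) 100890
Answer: B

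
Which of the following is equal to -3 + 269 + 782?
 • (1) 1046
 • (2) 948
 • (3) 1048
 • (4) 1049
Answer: 3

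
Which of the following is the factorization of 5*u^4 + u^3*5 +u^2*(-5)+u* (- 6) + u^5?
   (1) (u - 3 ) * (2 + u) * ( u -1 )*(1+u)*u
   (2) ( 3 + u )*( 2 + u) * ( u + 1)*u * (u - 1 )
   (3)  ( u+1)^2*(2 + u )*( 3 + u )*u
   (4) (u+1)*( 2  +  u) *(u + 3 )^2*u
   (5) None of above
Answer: 2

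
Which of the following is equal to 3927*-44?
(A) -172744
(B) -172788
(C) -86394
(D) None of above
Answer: B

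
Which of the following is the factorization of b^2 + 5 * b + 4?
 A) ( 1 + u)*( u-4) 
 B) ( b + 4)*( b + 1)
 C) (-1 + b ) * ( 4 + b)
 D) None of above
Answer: B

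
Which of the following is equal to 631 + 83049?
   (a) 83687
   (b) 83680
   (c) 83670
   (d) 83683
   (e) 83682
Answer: b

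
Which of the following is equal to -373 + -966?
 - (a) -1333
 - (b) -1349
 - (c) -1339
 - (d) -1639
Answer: c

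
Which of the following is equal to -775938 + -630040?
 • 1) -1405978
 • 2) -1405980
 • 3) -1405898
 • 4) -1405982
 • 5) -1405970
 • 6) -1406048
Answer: 1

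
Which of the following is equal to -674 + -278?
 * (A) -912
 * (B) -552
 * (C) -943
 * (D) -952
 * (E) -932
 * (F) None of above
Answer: D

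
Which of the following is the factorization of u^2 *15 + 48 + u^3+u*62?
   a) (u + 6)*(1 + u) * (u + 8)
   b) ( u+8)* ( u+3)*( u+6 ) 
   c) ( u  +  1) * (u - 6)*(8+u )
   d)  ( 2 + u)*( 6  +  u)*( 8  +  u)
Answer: a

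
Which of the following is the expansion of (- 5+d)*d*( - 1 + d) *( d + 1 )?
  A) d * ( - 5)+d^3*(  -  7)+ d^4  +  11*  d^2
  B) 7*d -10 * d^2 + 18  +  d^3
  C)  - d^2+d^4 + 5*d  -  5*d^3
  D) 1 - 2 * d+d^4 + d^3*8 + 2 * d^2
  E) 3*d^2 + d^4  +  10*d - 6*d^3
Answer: C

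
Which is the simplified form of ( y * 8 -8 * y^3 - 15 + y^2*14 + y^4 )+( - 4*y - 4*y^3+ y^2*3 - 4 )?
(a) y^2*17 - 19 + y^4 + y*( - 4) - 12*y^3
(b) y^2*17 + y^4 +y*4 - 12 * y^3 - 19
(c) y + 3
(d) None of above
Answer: b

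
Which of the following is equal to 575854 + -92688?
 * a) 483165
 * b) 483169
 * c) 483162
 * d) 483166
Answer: d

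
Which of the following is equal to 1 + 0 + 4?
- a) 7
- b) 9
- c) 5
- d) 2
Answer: c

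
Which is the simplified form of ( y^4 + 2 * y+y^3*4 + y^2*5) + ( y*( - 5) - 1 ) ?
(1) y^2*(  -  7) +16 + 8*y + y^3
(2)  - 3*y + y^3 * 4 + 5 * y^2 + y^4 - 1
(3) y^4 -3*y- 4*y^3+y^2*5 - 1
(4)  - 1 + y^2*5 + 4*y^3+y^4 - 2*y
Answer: 2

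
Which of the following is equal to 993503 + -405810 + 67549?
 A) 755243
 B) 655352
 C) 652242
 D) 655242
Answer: D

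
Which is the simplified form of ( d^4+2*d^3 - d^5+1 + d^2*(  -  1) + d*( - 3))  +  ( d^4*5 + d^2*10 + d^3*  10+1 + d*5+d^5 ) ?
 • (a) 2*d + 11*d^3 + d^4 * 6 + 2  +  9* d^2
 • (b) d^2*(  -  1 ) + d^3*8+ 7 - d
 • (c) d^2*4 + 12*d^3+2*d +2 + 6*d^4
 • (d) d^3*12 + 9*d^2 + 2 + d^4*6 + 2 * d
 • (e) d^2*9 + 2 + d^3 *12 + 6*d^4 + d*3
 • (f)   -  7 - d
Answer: d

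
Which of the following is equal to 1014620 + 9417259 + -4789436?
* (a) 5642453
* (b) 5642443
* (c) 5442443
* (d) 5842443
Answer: b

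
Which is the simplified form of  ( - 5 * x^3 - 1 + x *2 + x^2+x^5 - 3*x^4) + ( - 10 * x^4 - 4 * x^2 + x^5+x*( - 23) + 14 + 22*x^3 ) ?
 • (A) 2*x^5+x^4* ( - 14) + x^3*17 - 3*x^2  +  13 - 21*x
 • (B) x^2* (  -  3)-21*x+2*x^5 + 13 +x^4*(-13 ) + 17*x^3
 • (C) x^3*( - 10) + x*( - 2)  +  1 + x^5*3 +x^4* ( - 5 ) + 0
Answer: B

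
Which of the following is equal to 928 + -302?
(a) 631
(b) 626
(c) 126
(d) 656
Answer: b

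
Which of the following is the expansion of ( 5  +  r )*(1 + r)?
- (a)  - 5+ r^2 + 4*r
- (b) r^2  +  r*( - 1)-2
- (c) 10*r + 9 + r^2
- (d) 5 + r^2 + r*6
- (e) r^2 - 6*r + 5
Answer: d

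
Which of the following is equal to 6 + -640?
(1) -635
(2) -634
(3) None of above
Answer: 2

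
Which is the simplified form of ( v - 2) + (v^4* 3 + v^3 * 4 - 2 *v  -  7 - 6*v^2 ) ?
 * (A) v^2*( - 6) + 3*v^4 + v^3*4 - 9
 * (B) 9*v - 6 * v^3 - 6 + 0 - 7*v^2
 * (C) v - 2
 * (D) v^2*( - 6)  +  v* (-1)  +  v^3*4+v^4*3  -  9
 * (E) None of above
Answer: D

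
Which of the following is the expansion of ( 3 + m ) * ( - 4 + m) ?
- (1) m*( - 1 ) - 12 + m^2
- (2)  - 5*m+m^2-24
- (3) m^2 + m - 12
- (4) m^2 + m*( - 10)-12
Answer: 1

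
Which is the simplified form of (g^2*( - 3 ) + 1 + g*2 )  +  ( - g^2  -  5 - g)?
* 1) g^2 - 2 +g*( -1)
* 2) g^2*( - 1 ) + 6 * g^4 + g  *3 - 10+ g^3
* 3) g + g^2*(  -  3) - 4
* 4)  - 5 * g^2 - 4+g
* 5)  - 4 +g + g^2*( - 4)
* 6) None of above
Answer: 5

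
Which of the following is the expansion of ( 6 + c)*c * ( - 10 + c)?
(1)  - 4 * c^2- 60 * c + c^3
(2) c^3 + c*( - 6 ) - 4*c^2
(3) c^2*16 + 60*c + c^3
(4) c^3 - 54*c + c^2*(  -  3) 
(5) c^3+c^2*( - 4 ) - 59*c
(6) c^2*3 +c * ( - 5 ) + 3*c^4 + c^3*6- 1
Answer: 1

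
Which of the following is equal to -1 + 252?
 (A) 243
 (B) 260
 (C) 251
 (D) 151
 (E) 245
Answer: C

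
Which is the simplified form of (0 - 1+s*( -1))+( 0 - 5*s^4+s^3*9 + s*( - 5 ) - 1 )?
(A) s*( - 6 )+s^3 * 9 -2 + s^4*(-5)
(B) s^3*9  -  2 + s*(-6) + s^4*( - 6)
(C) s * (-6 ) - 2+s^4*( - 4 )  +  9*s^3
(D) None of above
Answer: A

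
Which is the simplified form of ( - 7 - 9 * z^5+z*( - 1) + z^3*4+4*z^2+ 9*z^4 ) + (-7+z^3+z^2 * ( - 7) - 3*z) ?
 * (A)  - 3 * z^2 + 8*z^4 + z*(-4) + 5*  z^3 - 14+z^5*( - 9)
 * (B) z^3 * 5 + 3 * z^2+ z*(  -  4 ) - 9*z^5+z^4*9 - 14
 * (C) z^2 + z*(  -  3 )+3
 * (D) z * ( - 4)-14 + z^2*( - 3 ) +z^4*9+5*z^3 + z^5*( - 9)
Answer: D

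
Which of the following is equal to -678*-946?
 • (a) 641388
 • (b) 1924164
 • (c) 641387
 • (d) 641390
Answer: a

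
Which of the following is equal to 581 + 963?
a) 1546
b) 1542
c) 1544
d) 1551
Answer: c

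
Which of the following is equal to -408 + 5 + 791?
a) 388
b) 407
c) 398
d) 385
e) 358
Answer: a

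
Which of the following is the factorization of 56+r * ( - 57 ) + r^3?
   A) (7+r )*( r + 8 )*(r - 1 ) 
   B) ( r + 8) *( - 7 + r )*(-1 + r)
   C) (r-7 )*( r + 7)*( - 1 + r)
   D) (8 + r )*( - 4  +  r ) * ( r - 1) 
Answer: B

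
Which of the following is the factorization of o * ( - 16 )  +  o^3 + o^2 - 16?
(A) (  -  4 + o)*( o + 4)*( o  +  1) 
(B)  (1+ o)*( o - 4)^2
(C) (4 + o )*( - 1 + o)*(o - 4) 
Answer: A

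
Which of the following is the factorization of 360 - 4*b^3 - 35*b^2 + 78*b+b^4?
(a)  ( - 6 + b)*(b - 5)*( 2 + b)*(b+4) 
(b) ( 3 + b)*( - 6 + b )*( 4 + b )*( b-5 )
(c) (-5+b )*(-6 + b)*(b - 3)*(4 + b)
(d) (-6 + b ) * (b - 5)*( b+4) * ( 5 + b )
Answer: b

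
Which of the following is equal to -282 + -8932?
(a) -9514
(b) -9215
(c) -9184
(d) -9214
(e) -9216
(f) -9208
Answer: d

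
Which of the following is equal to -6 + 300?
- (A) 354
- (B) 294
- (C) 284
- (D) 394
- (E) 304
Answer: B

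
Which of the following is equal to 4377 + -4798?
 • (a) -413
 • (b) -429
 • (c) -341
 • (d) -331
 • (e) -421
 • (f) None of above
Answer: e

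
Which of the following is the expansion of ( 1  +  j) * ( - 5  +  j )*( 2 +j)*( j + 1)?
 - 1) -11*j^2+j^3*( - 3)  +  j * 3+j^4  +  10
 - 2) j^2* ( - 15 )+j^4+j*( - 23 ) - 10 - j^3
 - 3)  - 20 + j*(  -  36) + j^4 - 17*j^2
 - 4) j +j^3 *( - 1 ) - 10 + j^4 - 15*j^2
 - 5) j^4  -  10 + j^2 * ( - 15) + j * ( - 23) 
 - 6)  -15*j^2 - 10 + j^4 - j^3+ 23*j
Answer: 2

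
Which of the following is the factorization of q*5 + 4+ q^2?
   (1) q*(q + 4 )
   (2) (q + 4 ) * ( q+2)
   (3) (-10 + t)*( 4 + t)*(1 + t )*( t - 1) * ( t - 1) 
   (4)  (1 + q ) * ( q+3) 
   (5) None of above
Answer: 5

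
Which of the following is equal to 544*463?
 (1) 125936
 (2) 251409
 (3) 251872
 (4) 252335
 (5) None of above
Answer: 3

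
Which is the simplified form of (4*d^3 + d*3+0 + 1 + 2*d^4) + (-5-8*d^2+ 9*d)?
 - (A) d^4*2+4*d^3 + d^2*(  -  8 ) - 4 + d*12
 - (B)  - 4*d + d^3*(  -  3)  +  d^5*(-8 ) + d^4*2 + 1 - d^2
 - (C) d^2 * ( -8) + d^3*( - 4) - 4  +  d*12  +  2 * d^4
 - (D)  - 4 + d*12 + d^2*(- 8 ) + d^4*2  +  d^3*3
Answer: A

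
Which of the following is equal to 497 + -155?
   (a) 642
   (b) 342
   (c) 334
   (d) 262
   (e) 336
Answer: b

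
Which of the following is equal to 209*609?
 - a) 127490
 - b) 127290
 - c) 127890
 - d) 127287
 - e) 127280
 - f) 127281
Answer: f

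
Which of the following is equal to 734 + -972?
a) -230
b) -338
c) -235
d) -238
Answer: d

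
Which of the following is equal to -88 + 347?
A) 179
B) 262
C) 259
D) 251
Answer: C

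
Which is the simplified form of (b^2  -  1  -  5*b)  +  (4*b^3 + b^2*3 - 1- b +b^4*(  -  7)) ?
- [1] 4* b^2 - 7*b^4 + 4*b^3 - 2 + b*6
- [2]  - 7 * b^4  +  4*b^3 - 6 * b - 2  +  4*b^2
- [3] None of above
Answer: 2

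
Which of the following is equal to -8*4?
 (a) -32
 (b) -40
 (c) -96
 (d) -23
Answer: a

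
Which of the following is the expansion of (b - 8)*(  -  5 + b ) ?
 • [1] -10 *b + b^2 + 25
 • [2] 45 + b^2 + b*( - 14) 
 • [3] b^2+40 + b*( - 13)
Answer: 3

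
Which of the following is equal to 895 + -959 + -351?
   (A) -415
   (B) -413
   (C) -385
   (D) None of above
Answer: A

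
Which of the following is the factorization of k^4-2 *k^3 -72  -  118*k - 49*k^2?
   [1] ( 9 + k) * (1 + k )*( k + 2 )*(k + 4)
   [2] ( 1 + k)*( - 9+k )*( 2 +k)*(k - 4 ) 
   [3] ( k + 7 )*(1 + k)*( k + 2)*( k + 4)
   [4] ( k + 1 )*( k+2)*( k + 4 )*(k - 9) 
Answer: 4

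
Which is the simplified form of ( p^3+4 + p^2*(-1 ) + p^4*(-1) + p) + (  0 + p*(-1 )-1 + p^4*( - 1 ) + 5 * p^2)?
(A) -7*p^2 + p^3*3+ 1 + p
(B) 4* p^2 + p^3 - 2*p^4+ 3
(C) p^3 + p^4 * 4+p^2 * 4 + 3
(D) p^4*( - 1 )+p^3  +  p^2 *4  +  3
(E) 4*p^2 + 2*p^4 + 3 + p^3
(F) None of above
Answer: B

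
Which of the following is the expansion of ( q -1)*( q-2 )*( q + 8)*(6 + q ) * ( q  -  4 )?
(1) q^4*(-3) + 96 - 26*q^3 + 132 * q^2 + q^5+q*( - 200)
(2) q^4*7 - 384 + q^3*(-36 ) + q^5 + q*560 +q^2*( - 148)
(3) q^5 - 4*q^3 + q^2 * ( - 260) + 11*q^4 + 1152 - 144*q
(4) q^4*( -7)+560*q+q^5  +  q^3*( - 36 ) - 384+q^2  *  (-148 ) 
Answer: 2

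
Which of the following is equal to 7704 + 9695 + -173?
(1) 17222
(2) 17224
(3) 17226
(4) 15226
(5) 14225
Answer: 3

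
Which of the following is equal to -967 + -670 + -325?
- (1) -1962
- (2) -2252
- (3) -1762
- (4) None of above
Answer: 1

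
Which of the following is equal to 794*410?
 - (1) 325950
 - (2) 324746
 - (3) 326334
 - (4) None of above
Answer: 4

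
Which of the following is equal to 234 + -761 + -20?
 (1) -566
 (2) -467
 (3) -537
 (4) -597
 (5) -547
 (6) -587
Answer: 5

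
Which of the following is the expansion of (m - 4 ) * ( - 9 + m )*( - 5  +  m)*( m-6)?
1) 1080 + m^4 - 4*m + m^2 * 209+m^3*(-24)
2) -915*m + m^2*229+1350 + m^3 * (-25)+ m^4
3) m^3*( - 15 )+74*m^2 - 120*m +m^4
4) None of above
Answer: 4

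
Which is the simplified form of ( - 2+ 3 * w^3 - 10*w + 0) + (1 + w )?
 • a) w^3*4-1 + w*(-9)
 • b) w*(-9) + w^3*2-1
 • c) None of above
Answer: c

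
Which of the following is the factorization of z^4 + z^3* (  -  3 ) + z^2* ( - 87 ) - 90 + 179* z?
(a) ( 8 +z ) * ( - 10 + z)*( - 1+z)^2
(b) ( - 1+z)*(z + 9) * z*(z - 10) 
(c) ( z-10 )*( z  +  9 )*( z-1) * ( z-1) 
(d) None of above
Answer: c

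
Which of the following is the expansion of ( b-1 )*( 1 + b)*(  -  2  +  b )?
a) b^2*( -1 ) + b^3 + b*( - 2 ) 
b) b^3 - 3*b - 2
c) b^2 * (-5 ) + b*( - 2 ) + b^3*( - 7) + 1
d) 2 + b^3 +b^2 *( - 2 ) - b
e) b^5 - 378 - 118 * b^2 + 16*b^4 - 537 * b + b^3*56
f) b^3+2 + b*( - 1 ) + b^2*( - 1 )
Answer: d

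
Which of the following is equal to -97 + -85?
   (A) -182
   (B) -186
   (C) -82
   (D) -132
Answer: A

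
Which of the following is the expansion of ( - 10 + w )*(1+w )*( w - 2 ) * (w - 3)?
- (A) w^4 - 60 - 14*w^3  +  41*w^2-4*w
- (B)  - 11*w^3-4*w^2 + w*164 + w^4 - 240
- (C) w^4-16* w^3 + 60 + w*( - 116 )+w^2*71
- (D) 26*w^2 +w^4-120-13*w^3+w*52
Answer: A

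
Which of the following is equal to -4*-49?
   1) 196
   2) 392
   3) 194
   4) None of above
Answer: 1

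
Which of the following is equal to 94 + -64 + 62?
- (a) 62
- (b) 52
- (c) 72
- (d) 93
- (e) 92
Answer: e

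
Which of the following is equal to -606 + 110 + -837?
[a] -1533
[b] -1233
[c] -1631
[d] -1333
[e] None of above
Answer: d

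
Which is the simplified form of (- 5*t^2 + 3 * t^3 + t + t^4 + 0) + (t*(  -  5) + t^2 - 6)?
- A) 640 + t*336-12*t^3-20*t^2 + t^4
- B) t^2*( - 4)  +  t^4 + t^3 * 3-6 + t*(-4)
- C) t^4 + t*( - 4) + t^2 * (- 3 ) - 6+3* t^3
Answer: B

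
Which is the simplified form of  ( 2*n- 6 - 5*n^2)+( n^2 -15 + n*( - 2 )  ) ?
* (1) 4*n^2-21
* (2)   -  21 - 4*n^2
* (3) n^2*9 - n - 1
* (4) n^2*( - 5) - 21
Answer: 2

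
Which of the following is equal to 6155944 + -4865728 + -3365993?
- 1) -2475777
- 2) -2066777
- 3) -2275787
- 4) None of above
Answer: 4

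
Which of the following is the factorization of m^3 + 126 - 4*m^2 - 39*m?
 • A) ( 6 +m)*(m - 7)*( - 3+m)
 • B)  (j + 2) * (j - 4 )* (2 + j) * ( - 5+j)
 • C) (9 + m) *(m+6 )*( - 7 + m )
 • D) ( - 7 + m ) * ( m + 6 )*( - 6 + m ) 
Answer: A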